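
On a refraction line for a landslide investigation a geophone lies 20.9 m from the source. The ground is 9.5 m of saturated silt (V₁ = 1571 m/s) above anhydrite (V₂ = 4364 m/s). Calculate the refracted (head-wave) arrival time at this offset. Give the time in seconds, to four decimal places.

0.0161 s

θ_c = arcsin(V₁/V₂) = arcsin(1571/4364) = 21.10°, cos θ_c = 0.9330.
Intercept time tᵢ = 2h cos θ_c / V₁ = 2·9.5·0.9330/1571 = 0.01128 s.
t = x/V₂ + tᵢ = 20.9/4364 + 0.01128 = 0.01607 s.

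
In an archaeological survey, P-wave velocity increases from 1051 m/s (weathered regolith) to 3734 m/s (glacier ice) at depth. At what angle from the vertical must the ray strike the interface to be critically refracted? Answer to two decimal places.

16.35°

Critical incidence: sin θ_c = V₁/V₂ = 1051/3734 = 0.2815.
θ_c = arcsin 0.2815 = 16.35°.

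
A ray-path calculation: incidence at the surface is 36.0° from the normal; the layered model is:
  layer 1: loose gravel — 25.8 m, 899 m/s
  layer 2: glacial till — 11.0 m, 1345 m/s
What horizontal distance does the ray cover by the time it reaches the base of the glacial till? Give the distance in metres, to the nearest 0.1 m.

Apply Snell's law at each interface; in layer i the horizontal offset is hᵢ·tan θᵢ.
Layer 1: θ = 36.00°; offset = 25.8·tan 36.00° = 18.745 m.
Layer 2: sin θ = 1345·sin 36.0°/899 = 0.8794, θ = 61.57°; offset = 11.0·tan 61.57° = 20.318 m.
Summing the layer offsets gives 39.062 m.

39.1 m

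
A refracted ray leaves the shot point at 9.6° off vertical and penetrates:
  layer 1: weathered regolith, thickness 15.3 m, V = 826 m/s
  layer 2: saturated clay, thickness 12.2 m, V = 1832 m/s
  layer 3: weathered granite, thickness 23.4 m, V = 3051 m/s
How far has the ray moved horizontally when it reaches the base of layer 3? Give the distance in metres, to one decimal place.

25.7 m

p = sin θ₁/V₁ = sin 9.6°/826 = 2.0190e-04 s/m is conserved through the stack.
Layer 1: θ = 9.60°; offset = 15.3·tan 9.60° = 2.588 m.
Layer 2: sin θ = p·1832 = 0.3699 → θ = 21.71°; offset = 12.2·tan 21.71° = 4.857 m.
Layer 3: sin θ = p·3051 = 0.6160 → θ = 38.02°; offset = 23.4·tan 38.02° = 18.298 m.
Total horizontal offset = 25.743 m.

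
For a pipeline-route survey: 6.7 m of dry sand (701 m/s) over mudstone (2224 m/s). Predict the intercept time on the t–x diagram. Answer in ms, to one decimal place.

18.1 ms

tᵢ = 2h·√(V₂²−V₁²)/(V₁V₂).
√(V₂²−V₁²) = √(2224²−701²) = 2110.6 m/s.
tᵢ = 2·6.7·2110.6/(701·2224) = 0.01814 s.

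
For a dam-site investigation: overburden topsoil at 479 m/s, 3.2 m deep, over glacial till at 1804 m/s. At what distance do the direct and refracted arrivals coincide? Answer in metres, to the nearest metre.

8 m

x_cross = 2h·√((V₂+V₁)/(V₂−V₁)).
(V₂+V₁)/(V₂−V₁) = (1804+479)/(1804−479) = 1.7230; √ = 1.3126.
x_cross = 2·3.2·1.3126 = 8.40 m.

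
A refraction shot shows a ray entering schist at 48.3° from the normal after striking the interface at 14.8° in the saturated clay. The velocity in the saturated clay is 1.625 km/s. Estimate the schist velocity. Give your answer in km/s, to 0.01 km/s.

4.75 km/s

Snell's law: sin 14.8°/V₁ = sin 48.3°/V₂.
V₂ = V₁·sin 48.3°/sin 14.8° = 1.625 × 2.9229 = 4.75 km/s.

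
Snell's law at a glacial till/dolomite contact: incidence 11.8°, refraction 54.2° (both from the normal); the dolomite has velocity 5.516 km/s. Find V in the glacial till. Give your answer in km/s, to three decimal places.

sin 11.8° = 0.2045; sin 54.2° = 0.8111.
V₁ = V₂·(sin θ₁/sin θ₂) = 5.516·(0.2045/0.8111) = 1.391 km/s.

1.391 km/s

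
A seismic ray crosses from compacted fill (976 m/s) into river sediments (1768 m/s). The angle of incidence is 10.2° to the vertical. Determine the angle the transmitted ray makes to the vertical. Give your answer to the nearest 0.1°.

18.7°

sin θ₁/V₁ = sin θ₂/V₂ ⇒ sin θ₂ = 1768·sin 10.2°/976 = 1768·0.1771/976 = 0.3208.
θ₂ = sin⁻¹(0.3208) = 18.71° (from vertical).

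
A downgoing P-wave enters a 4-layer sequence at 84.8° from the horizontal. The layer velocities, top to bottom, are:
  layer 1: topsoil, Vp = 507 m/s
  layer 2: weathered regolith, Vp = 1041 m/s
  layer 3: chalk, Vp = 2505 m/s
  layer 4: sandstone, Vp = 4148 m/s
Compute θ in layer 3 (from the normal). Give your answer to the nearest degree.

From the normal: θ₁ = 90° − 84.8° = 5.2°.
Ray parameter p = sin 5.2° / 507 = 1.7876e-04 s/m.
sin θ_3 = p·V_3 = 1.7876e-04 × 2505 = 0.4478.
θ_3 = 26.60° from the vertical.

27°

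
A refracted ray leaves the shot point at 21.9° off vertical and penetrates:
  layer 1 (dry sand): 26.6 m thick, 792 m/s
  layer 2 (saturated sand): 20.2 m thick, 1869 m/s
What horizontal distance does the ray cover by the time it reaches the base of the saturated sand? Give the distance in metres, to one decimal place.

Apply Snell's law at each interface; in layer i the horizontal offset is hᵢ·tan θᵢ.
Layer 1: θ = 21.90°; offset = 26.6·tan 21.90° = 10.693 m.
Layer 2: sin θ = 1869·sin 21.9°/792 = 0.8802, θ = 61.67°; offset = 20.2·tan 61.67° = 37.462 m.
Summing the layer offsets gives 48.155 m.

48.2 m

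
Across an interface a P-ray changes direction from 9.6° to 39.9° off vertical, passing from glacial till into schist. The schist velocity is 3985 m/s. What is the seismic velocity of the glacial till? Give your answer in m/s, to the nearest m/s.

1036 m/s

sin 9.6° = 0.1668; sin 39.9° = 0.6414.
V₁ = V₂·(sin θ₁/sin θ₂) = 3985·(0.1668/0.6414) = 1036.05 m/s.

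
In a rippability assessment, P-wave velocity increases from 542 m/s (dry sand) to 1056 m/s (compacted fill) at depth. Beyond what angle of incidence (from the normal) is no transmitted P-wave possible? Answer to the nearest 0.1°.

Critical incidence: sin θ_c = V₁/V₂ = 542/1056 = 0.5133.
θ_c = arcsin 0.5133 = 30.88°.

30.9°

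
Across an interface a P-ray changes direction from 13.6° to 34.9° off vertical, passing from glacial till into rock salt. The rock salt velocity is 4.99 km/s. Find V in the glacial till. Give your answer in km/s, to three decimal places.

Snell's law: sin 13.6°/V₁ = sin 34.9°/V₂.
V₁ = V₂·sin 13.6°/sin 34.9° = 4.99 × 0.4110 = 2.051 km/s.

2.051 km/s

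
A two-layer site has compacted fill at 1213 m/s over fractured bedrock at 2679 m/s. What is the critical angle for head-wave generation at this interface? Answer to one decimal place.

26.9°

At critical incidence the refracted ray runs along the interface (θ₂ = 90°), so sin θ_c = V₁/V₂.
θ_c = arcsin(1213/2679) = arcsin 0.4528 = 26.92°.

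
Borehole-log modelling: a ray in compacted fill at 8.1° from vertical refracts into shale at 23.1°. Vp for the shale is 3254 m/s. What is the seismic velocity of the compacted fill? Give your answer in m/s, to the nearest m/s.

Snell's law: sin 8.1°/V₁ = sin 23.1°/V₂.
V₁ = V₂·sin 8.1°/sin 23.1° = 3254 × 0.3591 = 1168.62 m/s.

1169 m/s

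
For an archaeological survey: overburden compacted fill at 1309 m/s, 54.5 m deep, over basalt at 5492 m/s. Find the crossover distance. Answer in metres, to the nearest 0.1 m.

139.0 m

x_cross = 2h·√((V₂+V₁)/(V₂−V₁)).
(V₂+V₁)/(V₂−V₁) = (5492+1309)/(5492−1309) = 1.6259; √ = 1.2751.
x_cross = 2·54.5·1.2751 = 138.99 m.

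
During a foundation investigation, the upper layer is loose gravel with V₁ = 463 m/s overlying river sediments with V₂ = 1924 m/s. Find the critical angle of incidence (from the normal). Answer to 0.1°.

Critical incidence: sin θ_c = V₁/V₂ = 463/1924 = 0.2406.
θ_c = arcsin 0.2406 = 13.92°.

13.9°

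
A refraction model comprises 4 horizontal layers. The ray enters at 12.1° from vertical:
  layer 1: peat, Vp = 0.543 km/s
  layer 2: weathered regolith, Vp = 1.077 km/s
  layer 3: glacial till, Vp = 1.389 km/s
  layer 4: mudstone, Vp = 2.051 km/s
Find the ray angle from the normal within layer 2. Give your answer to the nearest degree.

Snell's law across each interface conserves sin θ / V, so sin θ_2 = V_2·sin θ₁/V₁.
sin θ_2 = 1.077 × sin 12.1° / 0.543 = 0.4158.
θ_2 = 24.57° from the vertical.

25°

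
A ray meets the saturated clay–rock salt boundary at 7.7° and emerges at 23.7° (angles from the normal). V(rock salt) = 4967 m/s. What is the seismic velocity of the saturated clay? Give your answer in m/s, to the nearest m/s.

1656 m/s

Snell's law: sin 7.7°/V₁ = sin 23.7°/V₂.
V₁ = V₂·sin 7.7°/sin 23.7° = 4967 × 0.3333 = 1655.71 m/s.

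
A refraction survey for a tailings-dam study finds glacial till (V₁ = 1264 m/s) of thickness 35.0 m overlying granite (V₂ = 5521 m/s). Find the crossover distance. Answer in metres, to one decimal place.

θ_c = arcsin(1264/5521) = 13.23°, so cos θ_c = 0.9734 and tᵢ = 2h cos θ_c/V₁ = 0.0539 s.
At crossover x/V₁ = x/V₂ + tᵢ ⇒ x = tᵢ/(1/V₁ − 1/V₂) = 0.05391/(7.9114e-04 − 1.8113e-04) = 88.37 m.

88.4 m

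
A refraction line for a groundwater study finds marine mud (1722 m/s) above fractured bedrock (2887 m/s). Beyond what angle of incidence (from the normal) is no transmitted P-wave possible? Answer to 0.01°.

Critical incidence: sin θ_c = V₁/V₂ = 1722/2887 = 0.5965.
θ_c = arcsin 0.5965 = 36.62°.

36.62°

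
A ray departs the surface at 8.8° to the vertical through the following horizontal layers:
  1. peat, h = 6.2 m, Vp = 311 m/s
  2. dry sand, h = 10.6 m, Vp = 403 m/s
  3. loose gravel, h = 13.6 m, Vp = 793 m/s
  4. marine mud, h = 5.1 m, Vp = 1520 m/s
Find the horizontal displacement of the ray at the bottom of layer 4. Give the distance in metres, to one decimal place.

14.6 m

Apply Snell's law at each interface; in layer i the horizontal offset is hᵢ·tan θᵢ.
Layer 1: θ = 8.80°; offset = 6.2·tan 8.80° = 0.960 m.
Layer 2: sin θ = 403·sin 8.8°/311 = 0.1982, θ = 11.43°; offset = 10.6·tan 11.43° = 2.144 m.
Layer 3: sin θ = 793·sin 8.8°/311 = 0.3901, θ = 22.96°; offset = 13.6·tan 22.96° = 5.762 m.
Layer 4: sin θ = 1520·sin 8.8°/311 = 0.7477, θ = 48.39°; offset = 5.1·tan 48.39° = 5.743 m.
Σ offsets = 14.608 m.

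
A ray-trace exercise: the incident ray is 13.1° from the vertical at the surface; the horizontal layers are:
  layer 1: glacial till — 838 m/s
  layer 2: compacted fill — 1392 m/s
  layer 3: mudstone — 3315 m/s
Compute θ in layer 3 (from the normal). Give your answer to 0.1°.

63.7°

Snell's law across each interface conserves sin θ / V, so sin θ_3 = V_3·sin θ₁/V₁.
sin θ_3 = 3315 × sin 13.1° / 838 = 0.8966.
θ_3 = 63.71° from the vertical.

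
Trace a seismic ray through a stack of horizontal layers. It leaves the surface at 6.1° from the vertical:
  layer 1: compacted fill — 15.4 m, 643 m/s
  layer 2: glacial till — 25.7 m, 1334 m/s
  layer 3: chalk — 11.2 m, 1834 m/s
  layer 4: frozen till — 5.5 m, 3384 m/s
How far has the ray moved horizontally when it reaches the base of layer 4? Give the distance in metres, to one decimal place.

Apply Snell's law at each interface; in layer i the horizontal offset is hᵢ·tan θᵢ.
Layer 1: θ = 6.10°; offset = 15.4·tan 6.10° = 1.646 m.
Layer 2: sin θ = 1334·sin 6.1°/643 = 0.2205, θ = 12.74°; offset = 25.7·tan 12.74° = 5.809 m.
Layer 3: sin θ = 1834·sin 6.1°/643 = 0.3031, θ = 17.64°; offset = 11.2·tan 17.64° = 3.562 m.
Layer 4: sin θ = 3384·sin 6.1°/643 = 0.5592, θ = 34.00°; offset = 5.5·tan 34.00° = 3.710 m.
Σ offsets = 14.727 m.

14.7 m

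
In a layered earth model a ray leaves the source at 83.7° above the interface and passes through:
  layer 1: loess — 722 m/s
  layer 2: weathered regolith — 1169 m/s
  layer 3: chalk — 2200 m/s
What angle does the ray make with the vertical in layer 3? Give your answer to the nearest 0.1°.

19.5°

From the normal: θ₁ = 90° − 83.7° = 6.3°.
Ray parameter p = sin 6.3° / 722 = 1.5199e-04 s/m.
sin θ_3 = p·V_3 = 1.5199e-04 × 2200 = 0.3344.
θ_3 = 19.53° from the vertical.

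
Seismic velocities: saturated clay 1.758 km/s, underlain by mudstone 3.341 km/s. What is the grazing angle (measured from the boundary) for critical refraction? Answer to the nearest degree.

58°

At critical incidence the refracted ray runs along the interface (θ₂ = 90°), so sin θ_c = V₁/V₂.
θ_c = arcsin(1.758/3.341) = arcsin 0.5262 = 31.75°.
Measured from the interface: 90° − 31.75° = 58.25°.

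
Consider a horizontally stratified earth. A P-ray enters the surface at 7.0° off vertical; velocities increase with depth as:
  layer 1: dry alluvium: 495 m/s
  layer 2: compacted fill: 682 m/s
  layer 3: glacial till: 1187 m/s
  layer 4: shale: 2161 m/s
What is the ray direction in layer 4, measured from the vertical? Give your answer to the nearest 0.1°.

32.1°

Snell's law across each interface conserves sin θ / V, so sin θ_4 = V_4·sin θ₁/V₁.
sin θ_4 = 2161 × sin 7.0° / 495 = 0.5320.
θ_4 = 32.14° from the vertical.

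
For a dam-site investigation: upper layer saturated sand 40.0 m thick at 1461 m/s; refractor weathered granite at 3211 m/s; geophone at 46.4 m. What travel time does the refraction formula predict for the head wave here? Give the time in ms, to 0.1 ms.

θ_c = arcsin(V₁/V₂) = arcsin(1461/3211) = 27.06°, cos θ_c = 0.8905.
Intercept time tᵢ = 2h cos θ_c / V₁ = 2·40.0·0.8905/1461 = 0.04876 s.
t = x/V₂ + tᵢ = 46.4/3211 + 0.04876 = 0.06321 s.

63.2 ms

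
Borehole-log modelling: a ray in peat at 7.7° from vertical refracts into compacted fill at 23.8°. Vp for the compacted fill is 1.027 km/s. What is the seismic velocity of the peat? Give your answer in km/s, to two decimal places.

sin 7.7° = 0.1340; sin 23.8° = 0.4035.
V₁ = V₂·(sin θ₁/sin θ₂) = 1.027·(0.1340/0.4035) = 0.34 km/s.

0.34 km/s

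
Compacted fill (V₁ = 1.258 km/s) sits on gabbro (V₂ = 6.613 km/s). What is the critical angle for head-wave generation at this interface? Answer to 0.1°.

11.0°

Critical incidence: sin θ_c = V₁/V₂ = 1.258/6.613 = 0.1902.
θ_c = arcsin 0.1902 = 10.97°.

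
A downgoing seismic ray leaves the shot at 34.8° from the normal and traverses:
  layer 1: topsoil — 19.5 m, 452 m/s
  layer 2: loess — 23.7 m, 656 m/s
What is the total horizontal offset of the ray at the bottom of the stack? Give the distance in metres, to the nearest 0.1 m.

Ray parameter p = sin 34.8° / 452 m/s = 1.2626e-03 s/m.
Layer 1: θ = 34.80°; offset = 19.5·tan 34.80° = 13.553 m.
Layer 2: sin θ = p·656 = 0.8283 → θ = 55.92°; offset = 23.7·tan 55.92° = 35.036 m.
Summing the layer offsets gives 48.589 m.

48.6 m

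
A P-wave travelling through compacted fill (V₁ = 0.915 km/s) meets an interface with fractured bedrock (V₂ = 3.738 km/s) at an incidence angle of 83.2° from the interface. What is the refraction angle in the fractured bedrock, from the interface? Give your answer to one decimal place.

61.1°

Angle from the normal: 90° − 83.2° = 6.8°.
sin θ₁/V₁ = sin θ₂/V₂ ⇒ sin θ₂ = 3.738·sin 6.8°/0.915 = 3.738·0.1184/0.915 = 0.4837.
θ₂ = arcsin 0.4837 = 28.93° from the normal.
From the interface: 90° − 28.93° = 61.07°.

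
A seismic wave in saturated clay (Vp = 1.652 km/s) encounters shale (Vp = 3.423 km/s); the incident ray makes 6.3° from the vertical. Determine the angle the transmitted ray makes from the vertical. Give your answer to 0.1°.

13.1°

Snell's law: sin θ₂ = (V₂/V₁)·sin θ₁ = (3.423/1.652)·sin 6.3° = 0.2274.
θ₂ = arcsin 0.2274 = 13.14° from the normal.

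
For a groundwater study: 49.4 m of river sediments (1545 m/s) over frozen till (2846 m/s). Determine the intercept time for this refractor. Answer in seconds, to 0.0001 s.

0.0537 s

tᵢ = 2h·√(V₂²−V₁²)/(V₁V₂).
√(V₂²−V₁²) = √(2846²−1545²) = 2390.1 m/s.
tᵢ = 2·49.4·2390.1/(1545·2846) = 0.05370 s.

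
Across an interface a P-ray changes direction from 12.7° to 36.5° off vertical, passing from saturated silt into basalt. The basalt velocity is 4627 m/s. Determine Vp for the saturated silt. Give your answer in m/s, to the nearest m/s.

sin 12.7° = 0.2198; sin 36.5° = 0.5948.
V₁ = V₂·(sin θ₁/sin θ₂) = 4627·(0.2198/0.5948) = 1710.14 m/s.

1710 m/s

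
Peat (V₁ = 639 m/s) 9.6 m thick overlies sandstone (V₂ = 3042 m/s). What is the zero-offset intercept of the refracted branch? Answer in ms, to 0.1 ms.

tᵢ = 2h·√(V₂²−V₁²)/(V₁V₂).
√(V₂²−V₁²) = √(3042²−639²) = 2974.1 m/s.
tᵢ = 2·9.6·2974.1/(639·3042) = 0.02938 s.

29.4 ms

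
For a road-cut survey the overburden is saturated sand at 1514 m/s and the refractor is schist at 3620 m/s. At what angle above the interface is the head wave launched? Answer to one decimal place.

65.3°

Critical incidence: sin θ_c = V₁/V₂ = 1514/3620 = 0.4182.
θ_c = arcsin 0.4182 = 24.72°.
Measured from the interface: 90° − 24.72° = 65.28°.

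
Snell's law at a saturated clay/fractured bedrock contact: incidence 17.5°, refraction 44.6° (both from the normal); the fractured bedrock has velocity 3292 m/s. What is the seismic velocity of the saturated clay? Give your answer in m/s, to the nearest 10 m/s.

1410 m/s

Snell's law: sin 17.5°/V₁ = sin 44.6°/V₂.
V₁ = V₂·sin 17.5°/sin 44.6° = 3292 × 0.4283 = 1409.84 m/s.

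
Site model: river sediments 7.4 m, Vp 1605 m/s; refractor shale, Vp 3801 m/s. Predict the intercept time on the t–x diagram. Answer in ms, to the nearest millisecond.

θ_c = arcsin(V₁/V₂) = arcsin(1605/3801) = 24.98°; cos θ_c = 0.9065.
tᵢ = 2h·cos θ_c / V₁ = 2·7.4·0.9065 / 1605 = 0.00836 s.

8 ms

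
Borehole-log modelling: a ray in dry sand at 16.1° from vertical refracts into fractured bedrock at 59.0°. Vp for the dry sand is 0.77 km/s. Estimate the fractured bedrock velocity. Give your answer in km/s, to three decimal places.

sin 16.1° = 0.2773; sin 59.0° = 0.8572.
V₂ = V₁·(sin θ₂/sin θ₁) = 0.77·(0.8572/0.2773) = 2.380 km/s.

2.380 km/s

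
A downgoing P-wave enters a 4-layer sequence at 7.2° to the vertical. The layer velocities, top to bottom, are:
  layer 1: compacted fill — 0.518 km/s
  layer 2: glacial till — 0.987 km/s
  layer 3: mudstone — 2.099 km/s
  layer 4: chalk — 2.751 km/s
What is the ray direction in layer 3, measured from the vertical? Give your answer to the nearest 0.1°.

30.5°

Ray parameter p = sin 7.2° / 0.518 = 2.4196e-01 s/km.
sin θ_3 = p·V_3 = 2.4196e-01 × 2.099 = 0.5079.
θ_3 = 30.52° from the vertical.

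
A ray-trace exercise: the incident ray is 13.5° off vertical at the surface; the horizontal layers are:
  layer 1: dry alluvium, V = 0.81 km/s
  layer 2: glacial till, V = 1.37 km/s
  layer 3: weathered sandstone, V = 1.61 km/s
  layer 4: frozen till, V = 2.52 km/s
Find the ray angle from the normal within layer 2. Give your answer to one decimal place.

Snell's law across each interface conserves sin θ / V, so sin θ_2 = V_2·sin θ₁/V₁.
sin θ_2 = 1.37 × sin 13.5° / 0.81 = 0.3948.
θ_2 = 23.26° from the vertical.

23.3°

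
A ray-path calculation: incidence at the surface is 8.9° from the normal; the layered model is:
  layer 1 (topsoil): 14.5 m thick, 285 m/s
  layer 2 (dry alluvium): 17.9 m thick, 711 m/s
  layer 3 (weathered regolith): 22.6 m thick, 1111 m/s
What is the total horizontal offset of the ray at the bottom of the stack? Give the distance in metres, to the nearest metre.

Apply Snell's law at each interface; in layer i the horizontal offset is hᵢ·tan θᵢ.
Layer 1: θ = 8.90°; offset = 14.5·tan 8.90° = 2.271 m.
Layer 2: sin θ = 711·sin 8.9°/285 = 0.3860, θ = 22.70°; offset = 17.9·tan 22.70° = 7.489 m.
Layer 3: sin θ = 1111·sin 8.9°/285 = 0.6031, θ = 37.09°; offset = 22.6·tan 37.09° = 17.087 m.
Total horizontal offset = 26.847 m.

27 m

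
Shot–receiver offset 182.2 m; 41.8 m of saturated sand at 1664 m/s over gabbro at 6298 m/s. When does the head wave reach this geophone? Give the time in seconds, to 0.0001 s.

θ_c = arcsin(V₁/V₂) = arcsin(1664/6298) = 15.32°, cos θ_c = 0.9645.
Intercept time tᵢ = 2h cos θ_c / V₁ = 2·41.8·0.9645/1664 = 0.04846 s.
t = x/V₂ + tᵢ = 182.2/6298 + 0.04846 = 0.07738 s.

0.0774 s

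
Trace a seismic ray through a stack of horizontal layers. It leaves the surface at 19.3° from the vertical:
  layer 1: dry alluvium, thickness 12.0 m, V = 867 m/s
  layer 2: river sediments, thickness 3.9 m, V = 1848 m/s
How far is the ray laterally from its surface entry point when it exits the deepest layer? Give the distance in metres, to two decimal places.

8.07 m

p = sin θ₁/V₁ = sin 19.3°/867 = 3.8122e-04 s/m is conserved through the stack.
Layer 1: θ = 19.30°; offset = 12.0·tan 19.30° = 4.2023 m.
Layer 2: sin θ = p·1848 = 0.7045 → θ = 44.79°; offset = 3.9·tan 44.79° = 3.8713 m.
Σ offsets = 8.0736 m.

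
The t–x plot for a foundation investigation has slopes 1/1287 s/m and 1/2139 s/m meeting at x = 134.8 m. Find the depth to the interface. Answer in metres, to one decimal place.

h = (x_cross/2)·√((V₂−V₁)/(V₂+V₁)).
(V₂−V₁)/(V₂+V₁) = (2139−1287)/(2139+1287) = 0.2487; √ = 0.4987.
h = (134.8/2)·0.4987 = 33.61 m.

33.6 m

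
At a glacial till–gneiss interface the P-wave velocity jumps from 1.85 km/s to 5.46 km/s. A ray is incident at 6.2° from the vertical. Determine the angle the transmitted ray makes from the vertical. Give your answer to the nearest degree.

sin θ₁/V₁ = sin θ₂/V₂ ⇒ sin θ₂ = 5.46·sin 6.2°/1.85 = 5.46·0.1080/1.85 = 0.3187.
θ₂ = arcsin 0.3187 = 18.59° from the normal.

19°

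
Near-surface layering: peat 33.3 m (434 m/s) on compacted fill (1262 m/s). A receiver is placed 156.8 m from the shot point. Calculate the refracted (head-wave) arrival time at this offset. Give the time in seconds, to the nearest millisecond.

t = x/V₂ + 2h·√(V₂²−V₁²)/(V₁V₂).
√(V₂²−V₁²) = √(1262²−434²) = 1185.0 m/s; delay term = 2·33.3·1185.0/(434·1262) = 0.14410 s.
t = 156.8/1262 + 0.14410 = 0.26834 s.

0.268 s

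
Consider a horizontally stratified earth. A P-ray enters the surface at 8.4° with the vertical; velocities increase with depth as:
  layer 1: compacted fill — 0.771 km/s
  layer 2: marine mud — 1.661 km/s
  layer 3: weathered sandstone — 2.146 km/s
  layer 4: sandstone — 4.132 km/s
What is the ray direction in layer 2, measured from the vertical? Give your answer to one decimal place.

Ray parameter p = sin 8.4° / 0.771 = 1.8947e-01 s/km.
sin θ_2 = p·V_2 = 1.8947e-01 × 1.661 = 0.3147.
θ_2 = 18.34° from the vertical.

18.3°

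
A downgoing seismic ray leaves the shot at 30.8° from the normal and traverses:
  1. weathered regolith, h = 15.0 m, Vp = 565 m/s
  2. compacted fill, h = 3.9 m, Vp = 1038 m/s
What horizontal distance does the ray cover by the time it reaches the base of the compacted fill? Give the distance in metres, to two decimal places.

19.76 m

Apply Snell's law at each interface; in layer i the horizontal offset is hᵢ·tan θᵢ.
Layer 1: θ = 30.80°; offset = 15.0·tan 30.80° = 8.9418 m.
Layer 2: sin θ = 1038·sin 30.8°/565 = 0.9407, θ = 70.17°; offset = 3.9·tan 70.17° = 10.8155 m.
Σ offsets = 19.7572 m.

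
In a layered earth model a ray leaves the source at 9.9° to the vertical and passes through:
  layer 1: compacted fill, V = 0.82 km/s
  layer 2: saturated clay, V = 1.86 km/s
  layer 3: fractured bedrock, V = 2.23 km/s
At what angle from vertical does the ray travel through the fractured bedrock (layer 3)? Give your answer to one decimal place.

27.9°

Ray parameter p = sin 9.9° / 0.82 = 2.0967e-01 s/km.
sin θ_3 = p·V_3 = 2.0967e-01 × 2.23 = 0.4676.
θ_3 = arcsin 0.4676 = 27.88°.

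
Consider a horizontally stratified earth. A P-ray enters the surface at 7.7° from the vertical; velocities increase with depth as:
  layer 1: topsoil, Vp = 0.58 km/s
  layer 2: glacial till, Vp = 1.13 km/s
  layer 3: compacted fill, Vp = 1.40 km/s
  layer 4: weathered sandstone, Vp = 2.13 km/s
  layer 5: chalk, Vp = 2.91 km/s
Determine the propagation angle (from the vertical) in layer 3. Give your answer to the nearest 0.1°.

Ray parameter p = sin 7.7° / 0.58 = 2.3101e-01 s/km.
sin θ_3 = p·V_3 = 2.3101e-01 × 1.40 = 0.3234.
θ_3 = 18.87° from the vertical.

18.9°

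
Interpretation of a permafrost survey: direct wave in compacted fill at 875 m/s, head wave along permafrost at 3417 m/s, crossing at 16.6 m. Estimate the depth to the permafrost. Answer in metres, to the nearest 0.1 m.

x_cross = 2h·√((V₂+V₁)/(V₂−V₁)) → h = x_cross / (2·√((V₂+V₁)/(V₂−V₁))).
√((V₂+V₁)/(V₂−V₁)) = √((3417+875)/(3417−875)) = 1.2994.
h = 16.6 / (2·1.2994) = 6.39 m.

6.4 m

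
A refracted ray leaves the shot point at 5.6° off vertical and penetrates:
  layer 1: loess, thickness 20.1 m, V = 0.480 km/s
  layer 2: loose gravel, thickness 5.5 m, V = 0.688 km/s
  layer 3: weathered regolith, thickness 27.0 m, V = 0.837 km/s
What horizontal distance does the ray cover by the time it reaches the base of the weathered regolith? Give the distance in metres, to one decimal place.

p = sin θ₁/V₁ = sin 5.6°/0.480 = 2.0330e-01 s/km is conserved through the stack.
Layer 1: θ = 5.60°; offset = 20.1·tan 5.60° = 1.971 m.
Layer 2: sin θ = p·0.688 = 0.1399 → θ = 8.04°; offset = 5.5·tan 8.04° = 0.777 m.
Layer 3: sin θ = p·0.837 = 0.1702 → θ = 9.80°; offset = 27.0·tan 9.80° = 4.662 m.
Σ offsets = 7.410 m.

7.4 m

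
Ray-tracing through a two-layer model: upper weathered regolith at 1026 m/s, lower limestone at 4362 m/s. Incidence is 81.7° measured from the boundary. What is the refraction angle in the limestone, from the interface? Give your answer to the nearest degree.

Convert to the normal: θ₁ = 90° − 81.7° = 8.3°.
sin θ₁/V₁ = sin θ₂/V₂ ⇒ sin θ₂ = 4362·sin 8.3°/1026 = 4362·0.1444/1026 = 0.6137.
θ₂ = arcsin 0.6137 = 37.86° from the normal.
From the interface: 90° − 37.86° = 52.14°.

52°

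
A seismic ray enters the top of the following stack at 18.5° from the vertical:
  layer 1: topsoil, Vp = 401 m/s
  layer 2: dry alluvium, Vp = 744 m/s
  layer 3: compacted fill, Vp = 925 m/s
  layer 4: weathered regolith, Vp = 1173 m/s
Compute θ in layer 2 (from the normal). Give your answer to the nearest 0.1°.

36.1°

Ray parameter p = sin 18.5° / 401 = 7.9128e-04 s/m.
sin θ_2 = p·V_2 = 7.9128e-04 × 744 = 0.5887.
θ_2 = 36.07° from the vertical.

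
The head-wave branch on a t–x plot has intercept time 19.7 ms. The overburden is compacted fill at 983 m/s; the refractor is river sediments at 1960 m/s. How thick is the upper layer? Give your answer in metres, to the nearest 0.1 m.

h = tᵢ·V₁·V₂ / (2·√(V₂²−V₁²)).
√(V₂²−V₁²) = √(1960² − 983²) = 1695.7 m/s.
h = 0.0197 s × 983 × 1960 / (2 × 1695.7) = 11.19 m.

11.2 m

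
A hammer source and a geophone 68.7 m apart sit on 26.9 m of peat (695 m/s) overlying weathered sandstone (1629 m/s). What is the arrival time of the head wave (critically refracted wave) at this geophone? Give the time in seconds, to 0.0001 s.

θ_c = arcsin(V₁/V₂) = arcsin(695/1629) = 25.25°, cos θ_c = 0.9044.
Intercept time tᵢ = 2h cos θ_c / V₁ = 2·26.9·0.9044/695 = 0.07001 s.
t = x/V₂ + tᵢ = 68.7/1629 + 0.07001 = 0.11218 s.

0.1122 s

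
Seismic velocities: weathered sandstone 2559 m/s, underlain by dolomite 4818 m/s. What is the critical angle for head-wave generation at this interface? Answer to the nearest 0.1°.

Critical incidence: sin θ_c = V₁/V₂ = 2559/4818 = 0.5311.
θ_c = arcsin 0.5311 = 32.08°.

32.1°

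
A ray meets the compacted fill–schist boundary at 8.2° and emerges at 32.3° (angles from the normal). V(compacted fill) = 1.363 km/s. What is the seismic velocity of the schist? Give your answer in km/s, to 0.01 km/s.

5.11 km/s

sin 8.2° = 0.1426; sin 32.3° = 0.5344.
V₂ = V₁·(sin θ₂/sin θ₁) = 1.363·(0.5344/0.1426) = 5.11 km/s.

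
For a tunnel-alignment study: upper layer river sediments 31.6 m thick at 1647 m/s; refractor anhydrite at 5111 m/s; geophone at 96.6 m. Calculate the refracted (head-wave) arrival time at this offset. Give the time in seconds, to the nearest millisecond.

0.055 s

t = x/V₂ + 2h·√(V₂²−V₁²)/(V₁V₂).
√(V₂²−V₁²) = √(5111²−1647²) = 4838.4 m/s; delay term = 2·31.6·4838.4/(1647·5111) = 0.03633 s.
t = 96.6/5111 + 0.03633 = 0.05523 s.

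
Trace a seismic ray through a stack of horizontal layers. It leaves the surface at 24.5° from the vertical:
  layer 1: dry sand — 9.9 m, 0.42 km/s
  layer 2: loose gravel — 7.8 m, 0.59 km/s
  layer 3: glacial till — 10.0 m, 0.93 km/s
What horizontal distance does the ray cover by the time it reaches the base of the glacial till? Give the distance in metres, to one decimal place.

Apply Snell's law at each interface; in layer i the horizontal offset is hᵢ·tan θᵢ.
Layer 1: θ = 24.50°; offset = 9.9·tan 24.50° = 4.512 m.
Layer 2: sin θ = 0.59·sin 24.5°/0.42 = 0.5825, θ = 35.63°; offset = 7.8·tan 35.63° = 5.590 m.
Layer 3: sin θ = 0.93·sin 24.5°/0.42 = 0.9182, θ = 66.67°; offset = 10.0·tan 66.67° = 23.188 m.
Total horizontal offset = 33.290 m.

33.3 m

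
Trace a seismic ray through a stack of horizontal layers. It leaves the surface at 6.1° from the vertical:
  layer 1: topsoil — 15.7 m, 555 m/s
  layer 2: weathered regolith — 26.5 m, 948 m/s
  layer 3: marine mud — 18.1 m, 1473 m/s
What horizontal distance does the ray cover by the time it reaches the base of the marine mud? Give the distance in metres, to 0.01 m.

11.89 m

Apply Snell's law at each interface; in layer i the horizontal offset is hᵢ·tan θᵢ.
Layer 1: θ = 6.10°; offset = 15.7·tan 6.10° = 1.6778 m.
Layer 2: sin θ = 948·sin 6.1°/555 = 0.1815, θ = 10.46°; offset = 26.5·tan 10.46° = 4.8913 m.
Layer 3: sin θ = 1473·sin 6.1°/555 = 0.2820, θ = 16.38°; offset = 18.1·tan 16.38° = 5.3207 m.
Summing the layer offsets gives 11.8899 m.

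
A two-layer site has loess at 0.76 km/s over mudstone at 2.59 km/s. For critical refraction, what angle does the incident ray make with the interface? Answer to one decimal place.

72.9°

Critical incidence: sin θ_c = V₁/V₂ = 0.76/2.59 = 0.2934.
θ_c = arcsin 0.2934 = 17.06°.
Measured from the interface: 90° − 17.06° = 72.94°.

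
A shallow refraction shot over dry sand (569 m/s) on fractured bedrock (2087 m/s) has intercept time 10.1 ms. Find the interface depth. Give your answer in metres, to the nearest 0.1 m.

3.0 m

h = tᵢ·V₁·V₂ / (2·√(V₂²−V₁²)).
√(V₂²−V₁²) = √(2087² − 569²) = 2007.9 m/s.
h = 0.0101 s × 569 × 2087 / (2 × 2007.9) = 2.99 m.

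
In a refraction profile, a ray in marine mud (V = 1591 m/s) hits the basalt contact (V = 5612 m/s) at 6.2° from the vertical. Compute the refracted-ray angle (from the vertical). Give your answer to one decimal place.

22.4°

Snell's law: sin θ₂ = (V₂/V₁)·sin θ₁ = (5612/1591)·sin 6.2° = 0.3810.
θ₂ = sin⁻¹(0.3810) = 22.39° (from vertical).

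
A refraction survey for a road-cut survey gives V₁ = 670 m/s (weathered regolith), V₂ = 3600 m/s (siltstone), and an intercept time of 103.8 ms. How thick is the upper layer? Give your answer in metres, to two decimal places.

θ_c = arcsin(670/3600) = 10.73°; cos θ_c = 0.9825.
tᵢ = 2h cos θ_c/V₁ ⇒ h = tᵢ·V₁/(2 cos θ_c) = 0.1038·670/(2·0.9825) = 35.39 m.

35.39 m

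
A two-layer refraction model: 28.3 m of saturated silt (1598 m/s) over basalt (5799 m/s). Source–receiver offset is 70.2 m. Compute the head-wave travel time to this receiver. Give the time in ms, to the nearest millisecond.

46 ms

θ_c = arcsin(V₁/V₂) = arcsin(1598/5799) = 16.00°, cos θ_c = 0.9613.
Intercept time tᵢ = 2h cos θ_c / V₁ = 2·28.3·0.9613/1598 = 0.03405 s.
t = x/V₂ + tᵢ = 70.2/5799 + 0.03405 = 0.04615 s.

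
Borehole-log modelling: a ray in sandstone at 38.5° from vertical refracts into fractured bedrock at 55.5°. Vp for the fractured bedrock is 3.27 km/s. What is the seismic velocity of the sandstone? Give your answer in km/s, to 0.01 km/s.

2.47 km/s

sin 38.5° = 0.6225; sin 55.5° = 0.8241.
V₁ = V₂·(sin θ₁/sin θ₂) = 3.27·(0.6225/0.8241) = 2.47 km/s.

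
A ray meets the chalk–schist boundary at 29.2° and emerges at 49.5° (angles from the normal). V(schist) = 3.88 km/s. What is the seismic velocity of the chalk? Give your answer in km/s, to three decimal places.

sin 29.2° = 0.4879; sin 49.5° = 0.7604.
V₁ = V₂·(sin θ₁/sin θ₂) = 3.88·(0.4879/0.7604) = 2.489 km/s.

2.489 km/s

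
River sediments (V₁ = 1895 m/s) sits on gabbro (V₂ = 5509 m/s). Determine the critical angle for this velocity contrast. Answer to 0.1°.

Critical incidence: sin θ_c = V₁/V₂ = 1895/5509 = 0.3440.
θ_c = arcsin 0.3440 = 20.12°.

20.1°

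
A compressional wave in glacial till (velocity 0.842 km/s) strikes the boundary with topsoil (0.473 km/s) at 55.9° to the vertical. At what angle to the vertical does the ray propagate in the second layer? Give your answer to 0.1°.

27.7°

sin θ₁/V₁ = sin θ₂/V₂ ⇒ sin θ₂ = 0.473·sin 55.9°/0.842 = 0.473·0.8281/0.842 = 0.4652.
θ₂ = arcsin 0.4652 = 27.72° from the normal.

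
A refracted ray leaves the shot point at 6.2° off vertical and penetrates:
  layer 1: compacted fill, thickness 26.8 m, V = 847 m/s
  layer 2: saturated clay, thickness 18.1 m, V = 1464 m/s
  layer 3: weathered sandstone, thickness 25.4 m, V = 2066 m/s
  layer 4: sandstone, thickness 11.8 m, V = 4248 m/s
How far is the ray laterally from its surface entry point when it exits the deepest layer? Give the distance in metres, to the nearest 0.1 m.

20.9 m

p = sin θ₁/V₁ = sin 6.2°/847 = 1.2751e-04 s/m is conserved through the stack.
Layer 1: θ = 6.20°; offset = 26.8·tan 6.20° = 2.911 m.
Layer 2: sin θ = p·1464 = 0.1867 → θ = 10.76°; offset = 18.1·tan 10.76° = 3.439 m.
Layer 3: sin θ = p·2066 = 0.2634 → θ = 15.27°; offset = 25.4·tan 15.27° = 6.936 m.
Layer 4: sin θ = p·4248 = 0.5417 → θ = 32.80°; offset = 11.8·tan 32.80° = 7.604 m.
Σ offsets = 20.890 m.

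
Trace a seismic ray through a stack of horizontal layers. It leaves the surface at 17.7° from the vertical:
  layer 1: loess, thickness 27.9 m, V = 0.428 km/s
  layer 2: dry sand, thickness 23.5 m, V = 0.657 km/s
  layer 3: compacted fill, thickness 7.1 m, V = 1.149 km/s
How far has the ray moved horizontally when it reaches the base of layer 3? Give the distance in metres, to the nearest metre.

31 m

p = sin θ₁/V₁ = sin 17.7°/0.428 = 7.1036e-01 s/km is conserved through the stack.
Layer 1: θ = 17.70°; offset = 27.9·tan 17.70° = 8.904 m.
Layer 2: sin θ = p·0.657 = 0.4667 → θ = 27.82°; offset = 23.5·tan 27.82° = 12.401 m.
Layer 3: sin θ = p·1.149 = 0.8162 → θ = 54.71°; offset = 7.1·tan 54.71° = 10.030 m.
Σ offsets = 31.335 m.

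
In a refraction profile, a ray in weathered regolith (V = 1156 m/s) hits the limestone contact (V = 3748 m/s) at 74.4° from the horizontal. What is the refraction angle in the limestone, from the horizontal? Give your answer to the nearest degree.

29°

Angle from the normal: 90° − 74.4° = 15.6°.
sin θ₁/V₁ = sin θ₂/V₂ ⇒ sin θ₂ = 3748·sin 15.6°/1156 = 3748·0.2689/1156 = 0.8719.
θ₂ = arcsin 0.8719 = 60.68° from the normal.
From the interface: 90° − 60.68° = 29.32°.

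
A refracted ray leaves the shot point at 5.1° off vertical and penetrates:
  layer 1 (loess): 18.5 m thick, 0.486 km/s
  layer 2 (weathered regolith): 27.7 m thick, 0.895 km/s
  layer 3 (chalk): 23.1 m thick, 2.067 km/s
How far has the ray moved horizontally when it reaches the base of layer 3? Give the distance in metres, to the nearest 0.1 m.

p = sin θ₁/V₁ = sin 5.1°/0.486 = 1.8291e-01 s/km is conserved through the stack.
Layer 1: θ = 5.10°; offset = 18.5·tan 5.10° = 1.651 m.
Layer 2: sin θ = p·0.895 = 0.1637 → θ = 9.42°; offset = 27.7·tan 9.42° = 4.597 m.
Layer 3: sin θ = p·2.067 = 0.3781 → θ = 22.21°; offset = 23.1·tan 22.21° = 9.434 m.
Σ offsets = 15.681 m.

15.7 m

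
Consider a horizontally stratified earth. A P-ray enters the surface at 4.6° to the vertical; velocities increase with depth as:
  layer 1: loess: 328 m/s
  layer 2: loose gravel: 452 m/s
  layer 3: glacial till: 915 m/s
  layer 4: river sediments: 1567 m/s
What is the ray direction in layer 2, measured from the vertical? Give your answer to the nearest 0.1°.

Ray parameter p = sin 4.6° / 328 = 2.4451e-04 s/m.
sin θ_2 = p·V_2 = 2.4451e-04 × 452 = 0.1105.
θ_2 = 6.35° from the vertical.

6.3°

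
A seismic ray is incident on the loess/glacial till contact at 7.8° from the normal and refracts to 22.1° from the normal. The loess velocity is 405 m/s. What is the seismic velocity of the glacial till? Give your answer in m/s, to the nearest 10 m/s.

1120 m/s

Snell's law: sin 7.8°/V₁ = sin 22.1°/V₂.
V₂ = V₁·sin 22.1°/sin 7.8° = 405 × 2.7722 = 1122.72 m/s.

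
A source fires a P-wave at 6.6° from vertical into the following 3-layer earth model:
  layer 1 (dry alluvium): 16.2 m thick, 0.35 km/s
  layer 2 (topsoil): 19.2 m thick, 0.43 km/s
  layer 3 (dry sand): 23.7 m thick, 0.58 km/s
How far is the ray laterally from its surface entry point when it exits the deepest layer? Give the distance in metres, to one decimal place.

p = sin θ₁/V₁ = sin 6.6°/0.35 = 3.2839e-01 s/km is conserved through the stack.
Layer 1: θ = 6.60°; offset = 16.2·tan 6.60° = 1.874 m.
Layer 2: sin θ = p·0.43 = 0.1412 → θ = 8.12°; offset = 19.2·tan 8.12° = 2.739 m.
Layer 3: sin θ = p·0.58 = 0.1905 → θ = 10.98°; offset = 23.7·tan 10.98° = 4.598 m.
Total horizontal offset = 9.211 m.

9.2 m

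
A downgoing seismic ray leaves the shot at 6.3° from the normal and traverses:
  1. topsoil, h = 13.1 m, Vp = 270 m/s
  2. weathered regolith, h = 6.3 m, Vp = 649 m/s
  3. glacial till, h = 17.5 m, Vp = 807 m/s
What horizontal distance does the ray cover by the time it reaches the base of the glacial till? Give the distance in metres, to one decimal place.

9.2 m

Apply Snell's law at each interface; in layer i the horizontal offset is hᵢ·tan θᵢ.
Layer 1: θ = 6.30°; offset = 13.1·tan 6.30° = 1.446 m.
Layer 2: sin θ = 649·sin 6.3°/270 = 0.2638, θ = 15.29°; offset = 6.3·tan 15.29° = 1.723 m.
Layer 3: sin θ = 807·sin 6.3°/270 = 0.3280, θ = 19.15°; offset = 17.5·tan 19.15° = 6.076 m.
Summing the layer offsets gives 9.245 m.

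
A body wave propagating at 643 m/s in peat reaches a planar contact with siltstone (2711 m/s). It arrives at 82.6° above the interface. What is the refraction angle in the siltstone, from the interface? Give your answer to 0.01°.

57.11°

Angle from the normal: 90° − 82.6° = 7.4°.
Snell's law: sin θ₂ = (V₂/V₁)·sin θ₁ = (2711/643)·sin 7.4° = 0.5430.
θ₂ = arcsin 0.5430 = 32.89° from the normal.
From the interface: 90° − 32.89° = 57.11°.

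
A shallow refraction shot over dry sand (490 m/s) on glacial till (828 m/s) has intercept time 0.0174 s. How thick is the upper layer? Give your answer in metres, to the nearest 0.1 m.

θ_c = arcsin(490/828) = 36.28°; cos θ_c = 0.8061.
tᵢ = 2h cos θ_c/V₁ ⇒ h = tᵢ·V₁/(2 cos θ_c) = 0.0174·490/(2·0.8061) = 5.29 m.

5.3 m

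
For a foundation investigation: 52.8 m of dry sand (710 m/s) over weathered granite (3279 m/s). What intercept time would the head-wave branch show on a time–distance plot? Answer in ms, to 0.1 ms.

tᵢ = 2h·√(V₂²−V₁²)/(V₁V₂).
√(V₂²−V₁²) = √(3279²−710²) = 3201.2 m/s.
tᵢ = 2·52.8·3201.2/(710·3279) = 0.14520 s.

145.2 ms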